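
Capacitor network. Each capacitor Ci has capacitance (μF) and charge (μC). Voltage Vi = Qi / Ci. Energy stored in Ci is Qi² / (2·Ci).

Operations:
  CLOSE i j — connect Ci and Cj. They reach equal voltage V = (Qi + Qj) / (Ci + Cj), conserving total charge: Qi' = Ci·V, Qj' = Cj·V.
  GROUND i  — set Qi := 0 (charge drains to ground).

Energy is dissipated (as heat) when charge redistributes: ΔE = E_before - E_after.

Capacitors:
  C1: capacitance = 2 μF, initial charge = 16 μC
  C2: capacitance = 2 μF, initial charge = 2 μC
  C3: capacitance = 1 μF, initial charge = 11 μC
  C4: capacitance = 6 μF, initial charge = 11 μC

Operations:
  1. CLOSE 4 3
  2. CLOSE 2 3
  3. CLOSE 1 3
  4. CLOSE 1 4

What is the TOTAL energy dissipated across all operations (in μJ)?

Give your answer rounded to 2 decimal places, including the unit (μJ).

Answer: 56.43 μJ

Derivation:
Initial: C1(2μF, Q=16μC, V=8.00V), C2(2μF, Q=2μC, V=1.00V), C3(1μF, Q=11μC, V=11.00V), C4(6μF, Q=11μC, V=1.83V)
Op 1: CLOSE 4-3: Q_total=22.00, C_total=7.00, V=3.14; Q4=18.86, Q3=3.14; dissipated=36.012
Op 2: CLOSE 2-3: Q_total=5.14, C_total=3.00, V=1.71; Q2=3.43, Q3=1.71; dissipated=1.531
Op 3: CLOSE 1-3: Q_total=17.71, C_total=3.00, V=5.90; Q1=11.81, Q3=5.90; dissipated=13.170
Op 4: CLOSE 1-4: Q_total=30.67, C_total=8.00, V=3.83; Q1=7.67, Q4=23.00; dissipated=5.721
Total dissipated: 56.434 μJ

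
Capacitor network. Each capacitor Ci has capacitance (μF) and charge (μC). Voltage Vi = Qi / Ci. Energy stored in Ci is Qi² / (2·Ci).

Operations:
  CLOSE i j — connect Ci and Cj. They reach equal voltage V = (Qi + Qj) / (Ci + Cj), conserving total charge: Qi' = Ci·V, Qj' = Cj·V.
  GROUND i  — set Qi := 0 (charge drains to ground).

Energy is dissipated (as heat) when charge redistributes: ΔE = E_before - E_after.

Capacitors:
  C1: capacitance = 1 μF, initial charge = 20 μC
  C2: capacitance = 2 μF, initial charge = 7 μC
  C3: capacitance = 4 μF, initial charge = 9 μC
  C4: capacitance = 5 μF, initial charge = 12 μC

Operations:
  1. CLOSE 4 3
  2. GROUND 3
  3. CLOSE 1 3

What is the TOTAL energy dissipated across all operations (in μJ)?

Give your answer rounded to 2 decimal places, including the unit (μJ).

Answer: 170.91 μJ

Derivation:
Initial: C1(1μF, Q=20μC, V=20.00V), C2(2μF, Q=7μC, V=3.50V), C3(4μF, Q=9μC, V=2.25V), C4(5μF, Q=12μC, V=2.40V)
Op 1: CLOSE 4-3: Q_total=21.00, C_total=9.00, V=2.33; Q4=11.67, Q3=9.33; dissipated=0.025
Op 2: GROUND 3: Q3=0; energy lost=10.889
Op 3: CLOSE 1-3: Q_total=20.00, C_total=5.00, V=4.00; Q1=4.00, Q3=16.00; dissipated=160.000
Total dissipated: 170.914 μJ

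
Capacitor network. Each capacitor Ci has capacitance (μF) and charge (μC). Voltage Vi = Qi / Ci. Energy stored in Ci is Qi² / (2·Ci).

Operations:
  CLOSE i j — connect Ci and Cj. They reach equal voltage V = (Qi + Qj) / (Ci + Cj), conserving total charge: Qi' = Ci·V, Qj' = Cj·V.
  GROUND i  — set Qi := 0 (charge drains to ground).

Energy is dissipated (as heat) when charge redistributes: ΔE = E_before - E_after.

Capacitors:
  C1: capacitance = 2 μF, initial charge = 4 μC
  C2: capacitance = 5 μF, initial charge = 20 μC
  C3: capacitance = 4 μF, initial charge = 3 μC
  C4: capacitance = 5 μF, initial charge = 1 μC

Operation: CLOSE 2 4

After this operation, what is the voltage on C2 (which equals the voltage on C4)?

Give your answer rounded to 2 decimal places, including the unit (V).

Answer: 2.10 V

Derivation:
Initial: C1(2μF, Q=4μC, V=2.00V), C2(5μF, Q=20μC, V=4.00V), C3(4μF, Q=3μC, V=0.75V), C4(5μF, Q=1μC, V=0.20V)
Op 1: CLOSE 2-4: Q_total=21.00, C_total=10.00, V=2.10; Q2=10.50, Q4=10.50; dissipated=18.050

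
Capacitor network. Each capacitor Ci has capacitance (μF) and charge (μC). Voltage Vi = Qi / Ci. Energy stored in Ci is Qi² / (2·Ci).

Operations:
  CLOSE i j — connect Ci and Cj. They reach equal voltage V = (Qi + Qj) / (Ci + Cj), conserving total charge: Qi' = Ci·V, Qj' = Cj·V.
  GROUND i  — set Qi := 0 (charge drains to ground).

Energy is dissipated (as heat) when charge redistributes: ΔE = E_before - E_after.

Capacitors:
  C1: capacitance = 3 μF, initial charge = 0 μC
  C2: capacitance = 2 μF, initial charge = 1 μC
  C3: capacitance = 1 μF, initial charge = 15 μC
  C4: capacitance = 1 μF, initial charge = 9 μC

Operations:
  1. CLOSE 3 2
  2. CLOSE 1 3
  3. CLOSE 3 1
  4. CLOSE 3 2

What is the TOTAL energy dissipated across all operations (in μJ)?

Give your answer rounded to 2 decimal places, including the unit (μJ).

Initial: C1(3μF, Q=0μC, V=0.00V), C2(2μF, Q=1μC, V=0.50V), C3(1μF, Q=15μC, V=15.00V), C4(1μF, Q=9μC, V=9.00V)
Op 1: CLOSE 3-2: Q_total=16.00, C_total=3.00, V=5.33; Q3=5.33, Q2=10.67; dissipated=70.083
Op 2: CLOSE 1-3: Q_total=5.33, C_total=4.00, V=1.33; Q1=4.00, Q3=1.33; dissipated=10.667
Op 3: CLOSE 3-1: Q_total=5.33, C_total=4.00, V=1.33; Q3=1.33, Q1=4.00; dissipated=0.000
Op 4: CLOSE 3-2: Q_total=12.00, C_total=3.00, V=4.00; Q3=4.00, Q2=8.00; dissipated=5.333
Total dissipated: 86.083 μJ

Answer: 86.08 μJ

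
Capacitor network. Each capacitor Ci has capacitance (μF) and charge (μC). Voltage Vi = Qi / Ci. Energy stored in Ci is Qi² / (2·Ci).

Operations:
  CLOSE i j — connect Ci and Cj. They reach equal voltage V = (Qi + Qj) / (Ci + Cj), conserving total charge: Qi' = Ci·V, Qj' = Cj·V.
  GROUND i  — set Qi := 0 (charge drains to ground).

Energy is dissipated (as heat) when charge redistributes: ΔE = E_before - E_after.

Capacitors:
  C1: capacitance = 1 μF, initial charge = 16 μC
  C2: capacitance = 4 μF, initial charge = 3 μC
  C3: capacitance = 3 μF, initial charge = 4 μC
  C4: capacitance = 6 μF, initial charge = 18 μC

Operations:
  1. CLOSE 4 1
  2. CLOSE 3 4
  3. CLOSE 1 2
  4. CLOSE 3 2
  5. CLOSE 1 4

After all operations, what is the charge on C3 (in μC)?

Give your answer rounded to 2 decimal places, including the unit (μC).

Answer: 7.43 μC

Derivation:
Initial: C1(1μF, Q=16μC, V=16.00V), C2(4μF, Q=3μC, V=0.75V), C3(3μF, Q=4μC, V=1.33V), C4(6μF, Q=18μC, V=3.00V)
Op 1: CLOSE 4-1: Q_total=34.00, C_total=7.00, V=4.86; Q4=29.14, Q1=4.86; dissipated=72.429
Op 2: CLOSE 3-4: Q_total=33.14, C_total=9.00, V=3.68; Q3=11.05, Q4=22.10; dissipated=12.417
Op 3: CLOSE 1-2: Q_total=7.86, C_total=5.00, V=1.57; Q1=1.57, Q2=6.29; dissipated=6.747
Op 4: CLOSE 3-2: Q_total=17.33, C_total=7.00, V=2.48; Q3=7.43, Q2=9.90; dissipated=3.820
Op 5: CLOSE 1-4: Q_total=23.67, C_total=7.00, V=3.38; Q1=3.38, Q4=20.29; dissipated=1.910
Final charges: Q1=3.38, Q2=9.90, Q3=7.43, Q4=20.29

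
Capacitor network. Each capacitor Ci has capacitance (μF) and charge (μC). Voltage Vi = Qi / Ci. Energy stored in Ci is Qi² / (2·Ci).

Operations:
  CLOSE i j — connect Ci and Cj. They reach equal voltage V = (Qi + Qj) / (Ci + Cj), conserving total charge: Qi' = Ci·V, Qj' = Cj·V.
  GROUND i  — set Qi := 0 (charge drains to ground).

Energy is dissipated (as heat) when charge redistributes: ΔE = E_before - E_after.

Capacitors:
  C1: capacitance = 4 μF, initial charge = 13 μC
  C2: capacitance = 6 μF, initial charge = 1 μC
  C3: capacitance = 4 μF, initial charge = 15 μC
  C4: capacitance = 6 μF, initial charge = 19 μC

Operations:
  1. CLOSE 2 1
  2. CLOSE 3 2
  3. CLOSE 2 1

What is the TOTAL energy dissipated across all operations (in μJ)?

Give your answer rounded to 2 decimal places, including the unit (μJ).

Initial: C1(4μF, Q=13μC, V=3.25V), C2(6μF, Q=1μC, V=0.17V), C3(4μF, Q=15μC, V=3.75V), C4(6μF, Q=19μC, V=3.17V)
Op 1: CLOSE 2-1: Q_total=14.00, C_total=10.00, V=1.40; Q2=8.40, Q1=5.60; dissipated=11.408
Op 2: CLOSE 3-2: Q_total=23.40, C_total=10.00, V=2.34; Q3=9.36, Q2=14.04; dissipated=6.627
Op 3: CLOSE 2-1: Q_total=19.64, C_total=10.00, V=1.96; Q2=11.78, Q1=7.86; dissipated=1.060
Total dissipated: 19.096 μJ

Answer: 19.10 μJ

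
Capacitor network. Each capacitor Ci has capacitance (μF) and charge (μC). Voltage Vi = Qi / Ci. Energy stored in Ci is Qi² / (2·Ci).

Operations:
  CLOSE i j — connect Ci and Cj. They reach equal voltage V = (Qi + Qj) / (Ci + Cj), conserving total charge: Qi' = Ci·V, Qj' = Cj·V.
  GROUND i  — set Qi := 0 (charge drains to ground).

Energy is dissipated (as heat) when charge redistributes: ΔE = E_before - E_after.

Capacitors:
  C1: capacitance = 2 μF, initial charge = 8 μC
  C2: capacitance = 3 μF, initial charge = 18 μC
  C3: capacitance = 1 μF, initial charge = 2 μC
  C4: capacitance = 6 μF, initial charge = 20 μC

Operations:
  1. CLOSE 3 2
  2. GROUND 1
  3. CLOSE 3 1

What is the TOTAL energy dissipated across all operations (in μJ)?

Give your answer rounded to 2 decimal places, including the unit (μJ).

Answer: 30.33 μJ

Derivation:
Initial: C1(2μF, Q=8μC, V=4.00V), C2(3μF, Q=18μC, V=6.00V), C3(1μF, Q=2μC, V=2.00V), C4(6μF, Q=20μC, V=3.33V)
Op 1: CLOSE 3-2: Q_total=20.00, C_total=4.00, V=5.00; Q3=5.00, Q2=15.00; dissipated=6.000
Op 2: GROUND 1: Q1=0; energy lost=16.000
Op 3: CLOSE 3-1: Q_total=5.00, C_total=3.00, V=1.67; Q3=1.67, Q1=3.33; dissipated=8.333
Total dissipated: 30.333 μJ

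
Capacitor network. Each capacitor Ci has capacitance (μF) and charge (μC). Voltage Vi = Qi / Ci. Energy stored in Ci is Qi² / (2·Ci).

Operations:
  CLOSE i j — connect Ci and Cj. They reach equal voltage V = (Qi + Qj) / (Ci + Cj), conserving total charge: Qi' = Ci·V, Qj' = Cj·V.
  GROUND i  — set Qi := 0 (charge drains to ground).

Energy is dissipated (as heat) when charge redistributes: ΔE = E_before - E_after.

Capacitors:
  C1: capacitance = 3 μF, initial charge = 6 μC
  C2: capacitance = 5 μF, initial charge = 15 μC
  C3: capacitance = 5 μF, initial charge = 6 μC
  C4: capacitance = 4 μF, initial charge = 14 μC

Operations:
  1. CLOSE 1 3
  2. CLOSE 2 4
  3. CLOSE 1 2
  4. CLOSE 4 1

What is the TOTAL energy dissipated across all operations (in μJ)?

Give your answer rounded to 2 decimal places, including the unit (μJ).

Initial: C1(3μF, Q=6μC, V=2.00V), C2(5μF, Q=15μC, V=3.00V), C3(5μF, Q=6μC, V=1.20V), C4(4μF, Q=14μC, V=3.50V)
Op 1: CLOSE 1-3: Q_total=12.00, C_total=8.00, V=1.50; Q1=4.50, Q3=7.50; dissipated=0.600
Op 2: CLOSE 2-4: Q_total=29.00, C_total=9.00, V=3.22; Q2=16.11, Q4=12.89; dissipated=0.278
Op 3: CLOSE 1-2: Q_total=20.61, C_total=8.00, V=2.58; Q1=7.73, Q2=12.88; dissipated=2.781
Op 4: CLOSE 4-1: Q_total=20.62, C_total=7.00, V=2.95; Q4=11.78, Q1=8.84; dissipated=0.358
Total dissipated: 4.016 μJ

Answer: 4.02 μJ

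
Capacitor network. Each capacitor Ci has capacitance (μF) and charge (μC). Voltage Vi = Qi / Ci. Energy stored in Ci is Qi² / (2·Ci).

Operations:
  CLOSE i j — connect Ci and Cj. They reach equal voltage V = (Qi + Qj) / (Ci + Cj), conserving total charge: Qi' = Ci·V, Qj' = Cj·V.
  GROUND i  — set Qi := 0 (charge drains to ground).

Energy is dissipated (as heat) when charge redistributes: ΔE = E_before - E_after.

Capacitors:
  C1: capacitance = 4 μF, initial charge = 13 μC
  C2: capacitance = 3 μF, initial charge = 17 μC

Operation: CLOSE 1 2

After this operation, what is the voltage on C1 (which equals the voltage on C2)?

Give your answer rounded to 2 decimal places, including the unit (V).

Initial: C1(4μF, Q=13μC, V=3.25V), C2(3μF, Q=17μC, V=5.67V)
Op 1: CLOSE 1-2: Q_total=30.00, C_total=7.00, V=4.29; Q1=17.14, Q2=12.86; dissipated=5.006

Answer: 4.29 V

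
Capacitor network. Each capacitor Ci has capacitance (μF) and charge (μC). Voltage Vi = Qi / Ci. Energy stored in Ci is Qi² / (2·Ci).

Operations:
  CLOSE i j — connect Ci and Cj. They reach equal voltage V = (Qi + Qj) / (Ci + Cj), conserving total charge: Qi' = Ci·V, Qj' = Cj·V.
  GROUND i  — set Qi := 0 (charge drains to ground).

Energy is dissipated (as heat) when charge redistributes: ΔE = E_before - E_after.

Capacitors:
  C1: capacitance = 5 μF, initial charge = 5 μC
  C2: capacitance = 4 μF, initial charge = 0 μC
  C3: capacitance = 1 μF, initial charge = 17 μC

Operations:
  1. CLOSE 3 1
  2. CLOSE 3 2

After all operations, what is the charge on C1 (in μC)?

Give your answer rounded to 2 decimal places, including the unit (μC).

Initial: C1(5μF, Q=5μC, V=1.00V), C2(4μF, Q=0μC, V=0.00V), C3(1μF, Q=17μC, V=17.00V)
Op 1: CLOSE 3-1: Q_total=22.00, C_total=6.00, V=3.67; Q3=3.67, Q1=18.33; dissipated=106.667
Op 2: CLOSE 3-2: Q_total=3.67, C_total=5.00, V=0.73; Q3=0.73, Q2=2.93; dissipated=5.378
Final charges: Q1=18.33, Q2=2.93, Q3=0.73

Answer: 18.33 μC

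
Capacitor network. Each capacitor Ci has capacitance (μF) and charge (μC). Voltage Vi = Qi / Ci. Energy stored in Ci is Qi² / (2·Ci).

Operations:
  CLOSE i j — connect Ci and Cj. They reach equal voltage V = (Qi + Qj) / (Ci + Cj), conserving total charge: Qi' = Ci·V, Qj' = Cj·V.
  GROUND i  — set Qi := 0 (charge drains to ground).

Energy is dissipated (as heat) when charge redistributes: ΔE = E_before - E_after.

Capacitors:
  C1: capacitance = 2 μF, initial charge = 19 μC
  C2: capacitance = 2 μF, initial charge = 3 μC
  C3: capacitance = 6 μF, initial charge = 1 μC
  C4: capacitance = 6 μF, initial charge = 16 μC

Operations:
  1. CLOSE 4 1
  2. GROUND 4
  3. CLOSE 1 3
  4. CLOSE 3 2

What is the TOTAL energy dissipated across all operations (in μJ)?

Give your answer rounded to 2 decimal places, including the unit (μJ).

Answer: 105.78 μJ

Derivation:
Initial: C1(2μF, Q=19μC, V=9.50V), C2(2μF, Q=3μC, V=1.50V), C3(6μF, Q=1μC, V=0.17V), C4(6μF, Q=16μC, V=2.67V)
Op 1: CLOSE 4-1: Q_total=35.00, C_total=8.00, V=4.38; Q4=26.25, Q1=8.75; dissipated=35.021
Op 2: GROUND 4: Q4=0; energy lost=57.422
Op 3: CLOSE 1-3: Q_total=9.75, C_total=8.00, V=1.22; Q1=2.44, Q3=7.31; dissipated=13.283
Op 4: CLOSE 3-2: Q_total=10.31, C_total=8.00, V=1.29; Q3=7.73, Q2=2.58; dissipated=0.059
Total dissipated: 105.785 μJ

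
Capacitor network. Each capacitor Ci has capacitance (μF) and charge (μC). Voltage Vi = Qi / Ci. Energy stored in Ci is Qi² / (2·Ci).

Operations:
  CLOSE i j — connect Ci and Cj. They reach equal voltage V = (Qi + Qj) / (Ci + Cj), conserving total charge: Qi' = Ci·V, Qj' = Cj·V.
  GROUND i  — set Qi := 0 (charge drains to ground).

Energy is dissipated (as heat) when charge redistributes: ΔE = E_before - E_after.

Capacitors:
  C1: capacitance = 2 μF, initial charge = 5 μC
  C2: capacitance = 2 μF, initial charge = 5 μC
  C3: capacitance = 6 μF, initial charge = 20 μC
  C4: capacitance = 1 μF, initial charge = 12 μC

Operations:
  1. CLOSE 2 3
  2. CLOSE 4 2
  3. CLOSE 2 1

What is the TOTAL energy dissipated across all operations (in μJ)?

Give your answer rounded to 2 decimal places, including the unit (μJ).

Answer: 33.20 μJ

Derivation:
Initial: C1(2μF, Q=5μC, V=2.50V), C2(2μF, Q=5μC, V=2.50V), C3(6μF, Q=20μC, V=3.33V), C4(1μF, Q=12μC, V=12.00V)
Op 1: CLOSE 2-3: Q_total=25.00, C_total=8.00, V=3.12; Q2=6.25, Q3=18.75; dissipated=0.521
Op 2: CLOSE 4-2: Q_total=18.25, C_total=3.00, V=6.08; Q4=6.08, Q2=12.17; dissipated=26.255
Op 3: CLOSE 2-1: Q_total=17.17, C_total=4.00, V=4.29; Q2=8.58, Q1=8.58; dissipated=6.420
Total dissipated: 33.196 μJ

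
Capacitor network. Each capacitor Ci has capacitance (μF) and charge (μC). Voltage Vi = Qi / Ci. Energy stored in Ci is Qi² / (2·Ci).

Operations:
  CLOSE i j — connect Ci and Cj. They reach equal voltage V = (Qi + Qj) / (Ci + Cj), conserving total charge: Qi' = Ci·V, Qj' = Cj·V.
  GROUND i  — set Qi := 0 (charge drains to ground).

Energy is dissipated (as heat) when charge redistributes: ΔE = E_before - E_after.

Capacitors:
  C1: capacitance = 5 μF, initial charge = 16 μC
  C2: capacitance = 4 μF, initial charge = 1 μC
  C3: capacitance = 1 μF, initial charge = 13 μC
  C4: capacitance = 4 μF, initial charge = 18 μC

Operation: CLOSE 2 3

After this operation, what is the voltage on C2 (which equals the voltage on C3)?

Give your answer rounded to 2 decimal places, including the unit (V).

Initial: C1(5μF, Q=16μC, V=3.20V), C2(4μF, Q=1μC, V=0.25V), C3(1μF, Q=13μC, V=13.00V), C4(4μF, Q=18μC, V=4.50V)
Op 1: CLOSE 2-3: Q_total=14.00, C_total=5.00, V=2.80; Q2=11.20, Q3=2.80; dissipated=65.025

Answer: 2.80 V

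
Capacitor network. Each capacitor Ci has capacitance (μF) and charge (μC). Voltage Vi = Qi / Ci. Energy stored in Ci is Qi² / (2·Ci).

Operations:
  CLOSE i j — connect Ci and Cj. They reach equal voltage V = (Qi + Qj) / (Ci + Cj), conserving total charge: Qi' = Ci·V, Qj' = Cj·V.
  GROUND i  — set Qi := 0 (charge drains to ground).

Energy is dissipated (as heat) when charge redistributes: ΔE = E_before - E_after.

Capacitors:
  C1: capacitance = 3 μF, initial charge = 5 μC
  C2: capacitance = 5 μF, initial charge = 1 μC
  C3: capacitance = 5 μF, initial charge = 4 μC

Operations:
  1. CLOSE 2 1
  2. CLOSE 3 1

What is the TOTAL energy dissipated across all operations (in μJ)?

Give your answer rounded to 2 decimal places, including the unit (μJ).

Answer: 2.02 μJ

Derivation:
Initial: C1(3μF, Q=5μC, V=1.67V), C2(5μF, Q=1μC, V=0.20V), C3(5μF, Q=4μC, V=0.80V)
Op 1: CLOSE 2-1: Q_total=6.00, C_total=8.00, V=0.75; Q2=3.75, Q1=2.25; dissipated=2.017
Op 2: CLOSE 3-1: Q_total=6.25, C_total=8.00, V=0.78; Q3=3.91, Q1=2.34; dissipated=0.002
Total dissipated: 2.019 μJ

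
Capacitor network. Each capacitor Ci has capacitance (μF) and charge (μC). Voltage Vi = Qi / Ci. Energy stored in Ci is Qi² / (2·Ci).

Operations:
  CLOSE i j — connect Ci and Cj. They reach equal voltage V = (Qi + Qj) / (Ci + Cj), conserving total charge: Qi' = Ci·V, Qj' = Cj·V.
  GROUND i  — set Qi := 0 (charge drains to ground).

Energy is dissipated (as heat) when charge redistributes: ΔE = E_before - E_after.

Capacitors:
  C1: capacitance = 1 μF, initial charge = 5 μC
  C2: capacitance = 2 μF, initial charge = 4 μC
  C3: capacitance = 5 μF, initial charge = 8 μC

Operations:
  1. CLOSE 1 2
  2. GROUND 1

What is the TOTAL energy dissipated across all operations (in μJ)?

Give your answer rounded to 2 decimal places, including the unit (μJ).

Initial: C1(1μF, Q=5μC, V=5.00V), C2(2μF, Q=4μC, V=2.00V), C3(5μF, Q=8μC, V=1.60V)
Op 1: CLOSE 1-2: Q_total=9.00, C_total=3.00, V=3.00; Q1=3.00, Q2=6.00; dissipated=3.000
Op 2: GROUND 1: Q1=0; energy lost=4.500
Total dissipated: 7.500 μJ

Answer: 7.50 μJ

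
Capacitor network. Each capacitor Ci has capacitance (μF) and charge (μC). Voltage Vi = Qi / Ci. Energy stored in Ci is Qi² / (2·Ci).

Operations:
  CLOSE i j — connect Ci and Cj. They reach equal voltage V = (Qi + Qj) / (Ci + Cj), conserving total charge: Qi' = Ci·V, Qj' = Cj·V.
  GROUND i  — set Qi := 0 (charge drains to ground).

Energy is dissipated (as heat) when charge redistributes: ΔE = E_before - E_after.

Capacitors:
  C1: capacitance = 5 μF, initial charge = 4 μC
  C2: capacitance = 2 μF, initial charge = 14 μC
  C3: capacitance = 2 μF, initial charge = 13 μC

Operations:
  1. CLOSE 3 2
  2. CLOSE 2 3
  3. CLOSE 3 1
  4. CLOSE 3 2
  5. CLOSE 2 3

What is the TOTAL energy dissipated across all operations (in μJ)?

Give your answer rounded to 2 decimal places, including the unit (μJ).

Initial: C1(5μF, Q=4μC, V=0.80V), C2(2μF, Q=14μC, V=7.00V), C3(2μF, Q=13μC, V=6.50V)
Op 1: CLOSE 3-2: Q_total=27.00, C_total=4.00, V=6.75; Q3=13.50, Q2=13.50; dissipated=0.125
Op 2: CLOSE 2-3: Q_total=27.00, C_total=4.00, V=6.75; Q2=13.50, Q3=13.50; dissipated=0.000
Op 3: CLOSE 3-1: Q_total=17.50, C_total=7.00, V=2.50; Q3=5.00, Q1=12.50; dissipated=25.288
Op 4: CLOSE 3-2: Q_total=18.50, C_total=4.00, V=4.62; Q3=9.25, Q2=9.25; dissipated=9.031
Op 5: CLOSE 2-3: Q_total=18.50, C_total=4.00, V=4.62; Q2=9.25, Q3=9.25; dissipated=0.000
Total dissipated: 34.444 μJ

Answer: 34.44 μJ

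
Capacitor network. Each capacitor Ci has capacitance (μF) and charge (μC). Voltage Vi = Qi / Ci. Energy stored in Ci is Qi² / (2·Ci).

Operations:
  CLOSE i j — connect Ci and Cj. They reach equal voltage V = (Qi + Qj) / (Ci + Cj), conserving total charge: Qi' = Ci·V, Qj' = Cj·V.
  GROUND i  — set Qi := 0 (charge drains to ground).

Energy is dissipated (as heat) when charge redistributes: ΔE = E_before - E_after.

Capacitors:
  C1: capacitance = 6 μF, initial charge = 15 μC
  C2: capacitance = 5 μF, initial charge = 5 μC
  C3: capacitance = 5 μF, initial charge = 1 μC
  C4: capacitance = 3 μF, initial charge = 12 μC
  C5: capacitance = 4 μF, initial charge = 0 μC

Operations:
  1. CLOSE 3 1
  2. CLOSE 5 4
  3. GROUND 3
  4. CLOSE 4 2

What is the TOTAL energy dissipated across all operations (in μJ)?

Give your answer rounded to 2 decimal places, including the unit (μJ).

Answer: 26.70 μJ

Derivation:
Initial: C1(6μF, Q=15μC, V=2.50V), C2(5μF, Q=5μC, V=1.00V), C3(5μF, Q=1μC, V=0.20V), C4(3μF, Q=12μC, V=4.00V), C5(4μF, Q=0μC, V=0.00V)
Op 1: CLOSE 3-1: Q_total=16.00, C_total=11.00, V=1.45; Q3=7.27, Q1=8.73; dissipated=7.214
Op 2: CLOSE 5-4: Q_total=12.00, C_total=7.00, V=1.71; Q5=6.86, Q4=5.14; dissipated=13.714
Op 3: GROUND 3: Q3=0; energy lost=5.289
Op 4: CLOSE 4-2: Q_total=10.14, C_total=8.00, V=1.27; Q4=3.80, Q2=6.34; dissipated=0.478
Total dissipated: 26.695 μJ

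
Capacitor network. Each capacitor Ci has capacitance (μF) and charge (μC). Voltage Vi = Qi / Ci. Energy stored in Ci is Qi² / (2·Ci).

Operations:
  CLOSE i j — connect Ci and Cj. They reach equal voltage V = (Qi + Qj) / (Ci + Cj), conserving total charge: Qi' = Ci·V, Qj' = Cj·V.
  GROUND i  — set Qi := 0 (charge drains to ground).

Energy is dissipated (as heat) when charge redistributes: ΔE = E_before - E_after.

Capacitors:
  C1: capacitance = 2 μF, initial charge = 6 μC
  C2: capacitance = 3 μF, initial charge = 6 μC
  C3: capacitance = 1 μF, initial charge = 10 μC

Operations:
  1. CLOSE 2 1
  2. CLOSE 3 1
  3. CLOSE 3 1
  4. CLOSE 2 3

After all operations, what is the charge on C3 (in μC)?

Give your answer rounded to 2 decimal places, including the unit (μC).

Answer: 3.03 μC

Derivation:
Initial: C1(2μF, Q=6μC, V=3.00V), C2(3μF, Q=6μC, V=2.00V), C3(1μF, Q=10μC, V=10.00V)
Op 1: CLOSE 2-1: Q_total=12.00, C_total=5.00, V=2.40; Q2=7.20, Q1=4.80; dissipated=0.600
Op 2: CLOSE 3-1: Q_total=14.80, C_total=3.00, V=4.93; Q3=4.93, Q1=9.87; dissipated=19.253
Op 3: CLOSE 3-1: Q_total=14.80, C_total=3.00, V=4.93; Q3=4.93, Q1=9.87; dissipated=0.000
Op 4: CLOSE 2-3: Q_total=12.13, C_total=4.00, V=3.03; Q2=9.10, Q3=3.03; dissipated=2.407
Final charges: Q1=9.87, Q2=9.10, Q3=3.03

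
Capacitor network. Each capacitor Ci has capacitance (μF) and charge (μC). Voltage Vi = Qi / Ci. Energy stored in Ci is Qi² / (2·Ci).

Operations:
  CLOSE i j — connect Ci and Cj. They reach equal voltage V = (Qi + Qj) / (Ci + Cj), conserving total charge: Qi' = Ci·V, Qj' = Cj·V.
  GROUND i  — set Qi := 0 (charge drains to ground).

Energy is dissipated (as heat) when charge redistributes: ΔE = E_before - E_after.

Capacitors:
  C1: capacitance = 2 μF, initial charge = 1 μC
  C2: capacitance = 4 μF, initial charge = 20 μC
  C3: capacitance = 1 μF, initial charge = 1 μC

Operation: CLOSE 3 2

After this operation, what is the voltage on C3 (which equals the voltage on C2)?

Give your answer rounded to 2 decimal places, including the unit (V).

Answer: 4.20 V

Derivation:
Initial: C1(2μF, Q=1μC, V=0.50V), C2(4μF, Q=20μC, V=5.00V), C3(1μF, Q=1μC, V=1.00V)
Op 1: CLOSE 3-2: Q_total=21.00, C_total=5.00, V=4.20; Q3=4.20, Q2=16.80; dissipated=6.400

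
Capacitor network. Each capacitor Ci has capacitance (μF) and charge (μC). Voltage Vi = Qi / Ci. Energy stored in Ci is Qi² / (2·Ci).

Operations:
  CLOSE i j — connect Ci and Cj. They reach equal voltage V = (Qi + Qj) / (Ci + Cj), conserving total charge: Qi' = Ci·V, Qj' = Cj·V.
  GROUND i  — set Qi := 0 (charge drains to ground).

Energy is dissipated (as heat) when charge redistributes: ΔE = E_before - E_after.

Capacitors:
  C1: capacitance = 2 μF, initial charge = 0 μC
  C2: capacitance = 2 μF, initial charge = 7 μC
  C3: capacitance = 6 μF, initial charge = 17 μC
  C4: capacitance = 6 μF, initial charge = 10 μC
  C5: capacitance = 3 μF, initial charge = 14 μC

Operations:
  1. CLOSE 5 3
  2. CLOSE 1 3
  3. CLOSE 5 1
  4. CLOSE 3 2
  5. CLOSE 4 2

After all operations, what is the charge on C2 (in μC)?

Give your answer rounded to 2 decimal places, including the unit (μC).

Initial: C1(2μF, Q=0μC, V=0.00V), C2(2μF, Q=7μC, V=3.50V), C3(6μF, Q=17μC, V=2.83V), C4(6μF, Q=10μC, V=1.67V), C5(3μF, Q=14μC, V=4.67V)
Op 1: CLOSE 5-3: Q_total=31.00, C_total=9.00, V=3.44; Q5=10.33, Q3=20.67; dissipated=3.361
Op 2: CLOSE 1-3: Q_total=20.67, C_total=8.00, V=2.58; Q1=5.17, Q3=15.50; dissipated=8.898
Op 3: CLOSE 5-1: Q_total=15.50, C_total=5.00, V=3.10; Q5=9.30, Q1=6.20; dissipated=0.445
Op 4: CLOSE 3-2: Q_total=22.50, C_total=8.00, V=2.81; Q3=16.88, Q2=5.62; dissipated=0.630
Op 5: CLOSE 4-2: Q_total=15.62, C_total=8.00, V=1.95; Q4=11.72, Q2=3.91; dissipated=0.985
Final charges: Q1=6.20, Q2=3.91, Q3=16.88, Q4=11.72, Q5=9.30

Answer: 3.91 μC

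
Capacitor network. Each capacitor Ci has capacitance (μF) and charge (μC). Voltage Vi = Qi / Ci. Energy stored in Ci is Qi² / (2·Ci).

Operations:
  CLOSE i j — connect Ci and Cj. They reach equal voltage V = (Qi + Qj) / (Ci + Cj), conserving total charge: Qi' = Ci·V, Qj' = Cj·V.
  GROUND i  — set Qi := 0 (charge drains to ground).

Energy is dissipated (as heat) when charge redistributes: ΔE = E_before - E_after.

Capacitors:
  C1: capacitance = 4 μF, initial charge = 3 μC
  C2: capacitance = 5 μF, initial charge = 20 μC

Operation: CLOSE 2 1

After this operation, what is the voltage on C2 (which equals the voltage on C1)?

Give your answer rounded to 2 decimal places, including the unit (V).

Initial: C1(4μF, Q=3μC, V=0.75V), C2(5μF, Q=20μC, V=4.00V)
Op 1: CLOSE 2-1: Q_total=23.00, C_total=9.00, V=2.56; Q2=12.78, Q1=10.22; dissipated=11.736

Answer: 2.56 V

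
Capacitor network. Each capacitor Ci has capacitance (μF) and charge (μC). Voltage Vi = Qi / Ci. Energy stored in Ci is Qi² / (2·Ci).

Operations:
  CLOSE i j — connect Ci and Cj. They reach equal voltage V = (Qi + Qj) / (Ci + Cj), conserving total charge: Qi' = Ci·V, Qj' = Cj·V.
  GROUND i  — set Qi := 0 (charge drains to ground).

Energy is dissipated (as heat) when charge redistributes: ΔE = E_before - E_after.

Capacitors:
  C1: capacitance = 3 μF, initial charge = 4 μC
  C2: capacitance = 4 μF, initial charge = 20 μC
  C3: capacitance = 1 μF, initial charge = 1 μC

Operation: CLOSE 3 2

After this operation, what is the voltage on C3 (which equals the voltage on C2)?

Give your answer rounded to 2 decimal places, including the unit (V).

Answer: 4.20 V

Derivation:
Initial: C1(3μF, Q=4μC, V=1.33V), C2(4μF, Q=20μC, V=5.00V), C3(1μF, Q=1μC, V=1.00V)
Op 1: CLOSE 3-2: Q_total=21.00, C_total=5.00, V=4.20; Q3=4.20, Q2=16.80; dissipated=6.400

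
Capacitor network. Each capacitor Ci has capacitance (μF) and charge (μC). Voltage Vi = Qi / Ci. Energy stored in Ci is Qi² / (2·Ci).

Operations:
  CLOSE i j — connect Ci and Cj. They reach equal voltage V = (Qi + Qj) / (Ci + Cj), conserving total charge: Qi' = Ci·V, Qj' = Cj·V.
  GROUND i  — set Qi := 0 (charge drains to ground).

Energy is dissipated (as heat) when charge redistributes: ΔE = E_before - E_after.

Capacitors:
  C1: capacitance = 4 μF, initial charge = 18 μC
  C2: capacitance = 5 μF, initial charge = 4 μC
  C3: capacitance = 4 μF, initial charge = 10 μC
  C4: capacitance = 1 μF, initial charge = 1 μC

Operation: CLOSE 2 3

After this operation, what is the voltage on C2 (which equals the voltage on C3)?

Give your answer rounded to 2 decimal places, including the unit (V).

Initial: C1(4μF, Q=18μC, V=4.50V), C2(5μF, Q=4μC, V=0.80V), C3(4μF, Q=10μC, V=2.50V), C4(1μF, Q=1μC, V=1.00V)
Op 1: CLOSE 2-3: Q_total=14.00, C_total=9.00, V=1.56; Q2=7.78, Q3=6.22; dissipated=3.211

Answer: 1.56 V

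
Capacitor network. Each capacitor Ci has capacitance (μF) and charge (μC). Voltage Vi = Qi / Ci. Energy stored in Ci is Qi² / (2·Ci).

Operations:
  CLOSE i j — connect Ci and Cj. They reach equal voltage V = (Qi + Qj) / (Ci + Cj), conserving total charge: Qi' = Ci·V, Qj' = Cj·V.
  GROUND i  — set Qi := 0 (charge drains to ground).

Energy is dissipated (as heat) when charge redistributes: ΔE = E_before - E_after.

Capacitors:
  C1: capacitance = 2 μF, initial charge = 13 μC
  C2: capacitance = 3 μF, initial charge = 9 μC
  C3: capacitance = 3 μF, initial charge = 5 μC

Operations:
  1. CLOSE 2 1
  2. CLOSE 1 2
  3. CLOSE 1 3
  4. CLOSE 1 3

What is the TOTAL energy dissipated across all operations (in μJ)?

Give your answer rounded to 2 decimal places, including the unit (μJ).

Initial: C1(2μF, Q=13μC, V=6.50V), C2(3μF, Q=9μC, V=3.00V), C3(3μF, Q=5μC, V=1.67V)
Op 1: CLOSE 2-1: Q_total=22.00, C_total=5.00, V=4.40; Q2=13.20, Q1=8.80; dissipated=7.350
Op 2: CLOSE 1-2: Q_total=22.00, C_total=5.00, V=4.40; Q1=8.80, Q2=13.20; dissipated=0.000
Op 3: CLOSE 1-3: Q_total=13.80, C_total=5.00, V=2.76; Q1=5.52, Q3=8.28; dissipated=4.483
Op 4: CLOSE 1-3: Q_total=13.80, C_total=5.00, V=2.76; Q1=5.52, Q3=8.28; dissipated=0.000
Total dissipated: 11.833 μJ

Answer: 11.83 μJ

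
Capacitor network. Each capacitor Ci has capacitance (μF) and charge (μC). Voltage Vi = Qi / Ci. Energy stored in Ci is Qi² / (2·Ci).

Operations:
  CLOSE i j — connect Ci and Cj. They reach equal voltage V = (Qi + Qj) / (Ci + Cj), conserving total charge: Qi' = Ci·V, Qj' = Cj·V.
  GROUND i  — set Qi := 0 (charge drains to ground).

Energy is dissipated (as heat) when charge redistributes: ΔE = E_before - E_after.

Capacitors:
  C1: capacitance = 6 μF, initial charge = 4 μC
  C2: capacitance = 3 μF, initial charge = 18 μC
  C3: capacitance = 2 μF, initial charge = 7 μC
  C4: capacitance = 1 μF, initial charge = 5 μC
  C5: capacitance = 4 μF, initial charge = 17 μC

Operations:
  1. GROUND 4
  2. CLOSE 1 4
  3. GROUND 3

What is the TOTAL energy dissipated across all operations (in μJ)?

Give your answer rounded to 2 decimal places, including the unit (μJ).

Initial: C1(6μF, Q=4μC, V=0.67V), C2(3μF, Q=18μC, V=6.00V), C3(2μF, Q=7μC, V=3.50V), C4(1μF, Q=5μC, V=5.00V), C5(4μF, Q=17μC, V=4.25V)
Op 1: GROUND 4: Q4=0; energy lost=12.500
Op 2: CLOSE 1-4: Q_total=4.00, C_total=7.00, V=0.57; Q1=3.43, Q4=0.57; dissipated=0.190
Op 3: GROUND 3: Q3=0; energy lost=12.250
Total dissipated: 24.940 μJ

Answer: 24.94 μJ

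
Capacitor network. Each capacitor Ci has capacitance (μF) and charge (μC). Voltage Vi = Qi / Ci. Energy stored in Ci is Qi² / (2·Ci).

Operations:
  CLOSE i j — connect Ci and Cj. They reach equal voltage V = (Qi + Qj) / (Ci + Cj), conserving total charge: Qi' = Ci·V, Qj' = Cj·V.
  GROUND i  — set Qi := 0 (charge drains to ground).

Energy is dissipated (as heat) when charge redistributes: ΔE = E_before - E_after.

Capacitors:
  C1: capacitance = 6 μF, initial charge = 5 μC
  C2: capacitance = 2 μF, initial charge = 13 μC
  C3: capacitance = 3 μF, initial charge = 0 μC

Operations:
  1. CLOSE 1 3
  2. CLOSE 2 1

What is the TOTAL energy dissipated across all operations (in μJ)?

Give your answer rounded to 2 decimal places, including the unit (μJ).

Initial: C1(6μF, Q=5μC, V=0.83V), C2(2μF, Q=13μC, V=6.50V), C3(3μF, Q=0μC, V=0.00V)
Op 1: CLOSE 1-3: Q_total=5.00, C_total=9.00, V=0.56; Q1=3.33, Q3=1.67; dissipated=0.694
Op 2: CLOSE 2-1: Q_total=16.33, C_total=8.00, V=2.04; Q2=4.08, Q1=12.25; dissipated=26.502
Total dissipated: 27.197 μJ

Answer: 27.20 μJ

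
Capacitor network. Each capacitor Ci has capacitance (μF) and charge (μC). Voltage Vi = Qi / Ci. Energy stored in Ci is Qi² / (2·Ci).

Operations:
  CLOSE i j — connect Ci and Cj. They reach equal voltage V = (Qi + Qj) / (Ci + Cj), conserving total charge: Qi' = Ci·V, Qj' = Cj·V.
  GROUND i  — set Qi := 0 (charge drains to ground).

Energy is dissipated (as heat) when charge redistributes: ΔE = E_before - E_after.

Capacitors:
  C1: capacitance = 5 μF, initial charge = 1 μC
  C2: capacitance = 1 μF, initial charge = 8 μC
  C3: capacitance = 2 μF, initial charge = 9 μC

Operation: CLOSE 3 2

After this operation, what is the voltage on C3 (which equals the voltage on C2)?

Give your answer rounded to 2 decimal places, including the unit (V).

Answer: 5.67 V

Derivation:
Initial: C1(5μF, Q=1μC, V=0.20V), C2(1μF, Q=8μC, V=8.00V), C3(2μF, Q=9μC, V=4.50V)
Op 1: CLOSE 3-2: Q_total=17.00, C_total=3.00, V=5.67; Q3=11.33, Q2=5.67; dissipated=4.083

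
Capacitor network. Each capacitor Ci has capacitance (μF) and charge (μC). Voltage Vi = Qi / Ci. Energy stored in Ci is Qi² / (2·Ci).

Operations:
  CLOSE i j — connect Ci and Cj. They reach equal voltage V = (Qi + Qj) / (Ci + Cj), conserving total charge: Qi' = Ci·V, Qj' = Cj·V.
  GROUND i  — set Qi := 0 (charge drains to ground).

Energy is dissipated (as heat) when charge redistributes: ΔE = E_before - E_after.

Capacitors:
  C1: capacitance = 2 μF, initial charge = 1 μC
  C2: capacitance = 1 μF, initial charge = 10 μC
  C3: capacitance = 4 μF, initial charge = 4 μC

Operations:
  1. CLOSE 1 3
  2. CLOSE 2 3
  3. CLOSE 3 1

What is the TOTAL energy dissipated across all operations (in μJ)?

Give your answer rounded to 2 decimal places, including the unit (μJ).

Initial: C1(2μF, Q=1μC, V=0.50V), C2(1μF, Q=10μC, V=10.00V), C3(4μF, Q=4μC, V=1.00V)
Op 1: CLOSE 1-3: Q_total=5.00, C_total=6.00, V=0.83; Q1=1.67, Q3=3.33; dissipated=0.167
Op 2: CLOSE 2-3: Q_total=13.33, C_total=5.00, V=2.67; Q2=2.67, Q3=10.67; dissipated=33.611
Op 3: CLOSE 3-1: Q_total=12.33, C_total=6.00, V=2.06; Q3=8.22, Q1=4.11; dissipated=2.241
Total dissipated: 36.019 μJ

Answer: 36.02 μJ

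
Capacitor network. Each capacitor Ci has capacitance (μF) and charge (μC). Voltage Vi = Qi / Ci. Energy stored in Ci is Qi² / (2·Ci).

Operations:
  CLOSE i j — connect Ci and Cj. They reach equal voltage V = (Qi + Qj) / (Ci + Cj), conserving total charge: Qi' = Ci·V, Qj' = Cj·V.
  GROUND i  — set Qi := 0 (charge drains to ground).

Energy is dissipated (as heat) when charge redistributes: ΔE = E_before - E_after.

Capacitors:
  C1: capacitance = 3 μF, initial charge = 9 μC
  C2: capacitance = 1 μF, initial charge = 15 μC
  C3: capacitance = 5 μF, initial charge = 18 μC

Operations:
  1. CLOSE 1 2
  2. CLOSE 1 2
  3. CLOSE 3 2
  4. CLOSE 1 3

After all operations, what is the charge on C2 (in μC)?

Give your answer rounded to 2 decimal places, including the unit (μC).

Initial: C1(3μF, Q=9μC, V=3.00V), C2(1μF, Q=15μC, V=15.00V), C3(5μF, Q=18μC, V=3.60V)
Op 1: CLOSE 1-2: Q_total=24.00, C_total=4.00, V=6.00; Q1=18.00, Q2=6.00; dissipated=54.000
Op 2: CLOSE 1-2: Q_total=24.00, C_total=4.00, V=6.00; Q1=18.00, Q2=6.00; dissipated=0.000
Op 3: CLOSE 3-2: Q_total=24.00, C_total=6.00, V=4.00; Q3=20.00, Q2=4.00; dissipated=2.400
Op 4: CLOSE 1-3: Q_total=38.00, C_total=8.00, V=4.75; Q1=14.25, Q3=23.75; dissipated=3.750
Final charges: Q1=14.25, Q2=4.00, Q3=23.75

Answer: 4.00 μC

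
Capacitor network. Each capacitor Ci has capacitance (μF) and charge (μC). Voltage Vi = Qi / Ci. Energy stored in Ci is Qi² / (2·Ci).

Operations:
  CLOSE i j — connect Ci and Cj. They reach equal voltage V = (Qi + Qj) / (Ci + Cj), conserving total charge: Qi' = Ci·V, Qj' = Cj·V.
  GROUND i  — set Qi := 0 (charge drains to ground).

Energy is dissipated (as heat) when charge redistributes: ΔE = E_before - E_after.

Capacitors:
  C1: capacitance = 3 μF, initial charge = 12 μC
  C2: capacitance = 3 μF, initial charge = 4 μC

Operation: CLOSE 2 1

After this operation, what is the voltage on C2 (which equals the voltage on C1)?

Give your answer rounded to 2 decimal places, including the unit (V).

Answer: 2.67 V

Derivation:
Initial: C1(3μF, Q=12μC, V=4.00V), C2(3μF, Q=4μC, V=1.33V)
Op 1: CLOSE 2-1: Q_total=16.00, C_total=6.00, V=2.67; Q2=8.00, Q1=8.00; dissipated=5.333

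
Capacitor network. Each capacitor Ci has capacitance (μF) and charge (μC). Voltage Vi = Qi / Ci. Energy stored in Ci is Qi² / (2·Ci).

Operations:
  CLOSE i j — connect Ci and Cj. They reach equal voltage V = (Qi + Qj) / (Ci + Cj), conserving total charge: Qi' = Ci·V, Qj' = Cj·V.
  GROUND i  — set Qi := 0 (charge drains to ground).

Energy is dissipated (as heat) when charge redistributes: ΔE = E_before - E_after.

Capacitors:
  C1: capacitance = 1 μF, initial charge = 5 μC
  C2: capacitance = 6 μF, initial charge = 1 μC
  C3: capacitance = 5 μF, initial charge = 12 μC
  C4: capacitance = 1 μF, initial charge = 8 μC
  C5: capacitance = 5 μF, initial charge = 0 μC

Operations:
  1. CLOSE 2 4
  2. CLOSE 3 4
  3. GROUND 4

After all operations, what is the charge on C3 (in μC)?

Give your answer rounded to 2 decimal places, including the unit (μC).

Initial: C1(1μF, Q=5μC, V=5.00V), C2(6μF, Q=1μC, V=0.17V), C3(5μF, Q=12μC, V=2.40V), C4(1μF, Q=8μC, V=8.00V), C5(5μF, Q=0μC, V=0.00V)
Op 1: CLOSE 2-4: Q_total=9.00, C_total=7.00, V=1.29; Q2=7.71, Q4=1.29; dissipated=26.298
Op 2: CLOSE 3-4: Q_total=13.29, C_total=6.00, V=2.21; Q3=11.07, Q4=2.21; dissipated=0.517
Op 3: GROUND 4: Q4=0; energy lost=2.452
Final charges: Q1=5.00, Q2=7.71, Q3=11.07, Q4=0.00, Q5=0.00

Answer: 11.07 μC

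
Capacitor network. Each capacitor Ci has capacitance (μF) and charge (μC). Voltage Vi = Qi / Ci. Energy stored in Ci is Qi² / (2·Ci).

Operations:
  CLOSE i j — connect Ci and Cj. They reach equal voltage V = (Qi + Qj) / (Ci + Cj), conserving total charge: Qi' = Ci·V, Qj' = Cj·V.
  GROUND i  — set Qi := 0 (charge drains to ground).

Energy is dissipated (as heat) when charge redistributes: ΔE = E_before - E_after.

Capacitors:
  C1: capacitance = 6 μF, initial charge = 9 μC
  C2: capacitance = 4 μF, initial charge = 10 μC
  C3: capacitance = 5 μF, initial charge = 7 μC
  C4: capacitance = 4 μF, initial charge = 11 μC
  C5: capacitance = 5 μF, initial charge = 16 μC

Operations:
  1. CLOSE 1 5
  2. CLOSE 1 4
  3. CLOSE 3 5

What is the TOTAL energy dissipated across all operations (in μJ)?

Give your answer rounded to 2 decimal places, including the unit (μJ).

Initial: C1(6μF, Q=9μC, V=1.50V), C2(4μF, Q=10μC, V=2.50V), C3(5μF, Q=7μC, V=1.40V), C4(4μF, Q=11μC, V=2.75V), C5(5μF, Q=16μC, V=3.20V)
Op 1: CLOSE 1-5: Q_total=25.00, C_total=11.00, V=2.27; Q1=13.64, Q5=11.36; dissipated=3.941
Op 2: CLOSE 1-4: Q_total=24.64, C_total=10.00, V=2.46; Q1=14.78, Q4=9.85; dissipated=0.273
Op 3: CLOSE 3-5: Q_total=18.36, C_total=10.00, V=1.84; Q3=9.18, Q5=9.18; dissipated=0.952
Total dissipated: 5.166 μJ

Answer: 5.17 μJ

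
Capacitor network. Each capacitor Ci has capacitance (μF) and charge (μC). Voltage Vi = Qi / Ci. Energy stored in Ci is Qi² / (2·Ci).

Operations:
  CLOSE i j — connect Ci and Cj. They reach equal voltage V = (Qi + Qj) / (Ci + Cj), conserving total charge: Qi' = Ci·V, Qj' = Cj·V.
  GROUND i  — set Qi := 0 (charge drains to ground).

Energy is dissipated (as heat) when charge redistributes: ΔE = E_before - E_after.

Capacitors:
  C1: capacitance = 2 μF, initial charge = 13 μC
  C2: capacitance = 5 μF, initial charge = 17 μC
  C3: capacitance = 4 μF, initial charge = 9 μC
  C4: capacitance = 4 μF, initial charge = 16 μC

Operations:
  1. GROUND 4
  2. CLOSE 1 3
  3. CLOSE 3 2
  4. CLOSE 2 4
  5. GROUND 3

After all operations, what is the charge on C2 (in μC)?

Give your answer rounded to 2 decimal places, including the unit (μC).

Answer: 9.77 μC

Derivation:
Initial: C1(2μF, Q=13μC, V=6.50V), C2(5μF, Q=17μC, V=3.40V), C3(4μF, Q=9μC, V=2.25V), C4(4μF, Q=16μC, V=4.00V)
Op 1: GROUND 4: Q4=0; energy lost=32.000
Op 2: CLOSE 1-3: Q_total=22.00, C_total=6.00, V=3.67; Q1=7.33, Q3=14.67; dissipated=12.042
Op 3: CLOSE 3-2: Q_total=31.67, C_total=9.00, V=3.52; Q3=14.07, Q2=17.59; dissipated=0.079
Op 4: CLOSE 2-4: Q_total=17.59, C_total=9.00, V=1.95; Q2=9.77, Q4=7.82; dissipated=13.756
Op 5: GROUND 3: Q3=0; energy lost=24.760
Final charges: Q1=7.33, Q2=9.77, Q3=0.00, Q4=7.82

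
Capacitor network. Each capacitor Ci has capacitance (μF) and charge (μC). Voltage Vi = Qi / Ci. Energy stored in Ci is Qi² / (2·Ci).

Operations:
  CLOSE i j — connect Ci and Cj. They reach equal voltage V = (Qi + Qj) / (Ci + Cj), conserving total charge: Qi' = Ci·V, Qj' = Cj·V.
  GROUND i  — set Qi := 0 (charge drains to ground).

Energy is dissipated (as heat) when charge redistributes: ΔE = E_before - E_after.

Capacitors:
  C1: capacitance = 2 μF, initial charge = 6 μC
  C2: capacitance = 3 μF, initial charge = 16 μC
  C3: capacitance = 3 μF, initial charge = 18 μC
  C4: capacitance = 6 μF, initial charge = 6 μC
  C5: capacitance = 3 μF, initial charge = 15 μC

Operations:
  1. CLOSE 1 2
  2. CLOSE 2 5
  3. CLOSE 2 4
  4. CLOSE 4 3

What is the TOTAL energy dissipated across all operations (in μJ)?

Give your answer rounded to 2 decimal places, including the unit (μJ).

Answer: 31.41 μJ

Derivation:
Initial: C1(2μF, Q=6μC, V=3.00V), C2(3μF, Q=16μC, V=5.33V), C3(3μF, Q=18μC, V=6.00V), C4(6μF, Q=6μC, V=1.00V), C5(3μF, Q=15μC, V=5.00V)
Op 1: CLOSE 1-2: Q_total=22.00, C_total=5.00, V=4.40; Q1=8.80, Q2=13.20; dissipated=3.267
Op 2: CLOSE 2-5: Q_total=28.20, C_total=6.00, V=4.70; Q2=14.10, Q5=14.10; dissipated=0.270
Op 3: CLOSE 2-4: Q_total=20.10, C_total=9.00, V=2.23; Q2=6.70, Q4=13.40; dissipated=13.690
Op 4: CLOSE 4-3: Q_total=31.40, C_total=9.00, V=3.49; Q4=20.93, Q3=10.47; dissipated=14.188
Total dissipated: 31.414 μJ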